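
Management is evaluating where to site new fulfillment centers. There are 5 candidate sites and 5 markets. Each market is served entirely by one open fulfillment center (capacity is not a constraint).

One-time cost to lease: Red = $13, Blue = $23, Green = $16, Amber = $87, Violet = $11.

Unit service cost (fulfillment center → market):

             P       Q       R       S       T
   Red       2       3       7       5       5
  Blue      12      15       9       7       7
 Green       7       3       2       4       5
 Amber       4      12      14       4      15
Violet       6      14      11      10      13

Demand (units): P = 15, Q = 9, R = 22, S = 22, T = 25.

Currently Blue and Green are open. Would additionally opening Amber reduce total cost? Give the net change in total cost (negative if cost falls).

Current service cost with {Blue, Green}: 389.
Adding Amber: each market re-picks its cheapest; new service cost 344, saving 45.
Extra fixed cost: 87. Net change = 87 − 45 = 42.
(Totals: 428 → 470.)

No — net change +42 (cost rises by 42).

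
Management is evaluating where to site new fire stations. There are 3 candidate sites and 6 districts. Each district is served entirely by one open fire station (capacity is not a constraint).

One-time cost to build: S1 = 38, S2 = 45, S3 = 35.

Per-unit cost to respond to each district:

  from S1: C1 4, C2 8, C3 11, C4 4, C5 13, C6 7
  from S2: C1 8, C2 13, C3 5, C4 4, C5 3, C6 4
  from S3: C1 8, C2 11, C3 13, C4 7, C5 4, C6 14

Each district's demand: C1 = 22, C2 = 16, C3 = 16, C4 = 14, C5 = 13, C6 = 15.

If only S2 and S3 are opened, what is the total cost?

Total cost: 667

Each district is assigned to its cheapest site among the open ones.
{S2, S3}: C1→S2 8·22=176, C2→S3 11·16=176, C3→S2 5·16=80, C4→S2 4·14=56, C5→S2 3·13=39, C6→S2 4·15=60. Service 587; fixed 80; total 667.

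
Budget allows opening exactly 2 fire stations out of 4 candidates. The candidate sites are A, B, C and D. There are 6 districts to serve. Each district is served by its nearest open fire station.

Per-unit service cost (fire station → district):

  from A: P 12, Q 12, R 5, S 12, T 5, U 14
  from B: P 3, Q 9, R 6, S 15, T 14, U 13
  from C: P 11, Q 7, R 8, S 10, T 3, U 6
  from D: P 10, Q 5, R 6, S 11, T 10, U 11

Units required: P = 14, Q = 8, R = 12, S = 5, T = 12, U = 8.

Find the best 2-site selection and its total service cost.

Choose B and C; total service cost 304.

With exactly 2 open, each district uses its cheapest among the chosen.
{B, C}: P→B 3·14=42, Q→C 7·8=56, R→B 6·12=72, S→C 10·5=50, T→C 3·12=36, U→C 6·8=48. Service cost 304.
{C, D}: service cost 386
{A, B}: service cost 398
Among all 6 size-2 choices, {B, C} is lowest.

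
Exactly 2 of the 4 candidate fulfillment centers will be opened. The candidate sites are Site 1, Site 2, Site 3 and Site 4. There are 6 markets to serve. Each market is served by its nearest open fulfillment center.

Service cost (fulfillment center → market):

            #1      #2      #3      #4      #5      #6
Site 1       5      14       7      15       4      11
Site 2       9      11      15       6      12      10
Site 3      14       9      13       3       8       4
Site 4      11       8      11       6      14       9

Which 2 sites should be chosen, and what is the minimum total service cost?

Choose Site 1 and Site 3; total service cost 32.

With exactly 2 open, each market uses its cheapest among the chosen.
{Site 1, Site 3}: #1→Site 1 5, #2→Site 3 9, #3→Site 1 7, #4→Site 3 3, #5→Site 1 4, #6→Site 3 4. Service cost 32.
{Site 1, Site 4}: service cost 39
{Site 1, Site 2}: service cost 43
Among all 6 size-2 choices, {Site 1, Site 3} is lowest.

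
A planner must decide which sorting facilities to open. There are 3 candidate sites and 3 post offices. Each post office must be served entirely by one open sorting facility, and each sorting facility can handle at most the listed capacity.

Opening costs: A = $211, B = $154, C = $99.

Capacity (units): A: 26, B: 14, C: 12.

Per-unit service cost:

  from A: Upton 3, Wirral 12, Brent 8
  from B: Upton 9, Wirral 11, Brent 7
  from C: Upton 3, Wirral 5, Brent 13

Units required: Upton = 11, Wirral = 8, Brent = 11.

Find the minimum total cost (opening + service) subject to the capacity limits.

Minimum total cost: 471

Open {A, C}: Upton→A 3·11=33, Wirral→C 5·8=40, Brent→A 8·11=88.
Loads: A carries 22/26, C carries 8/12. Service 161; fixed 310; total 471.
Next best feasible plan costs 527.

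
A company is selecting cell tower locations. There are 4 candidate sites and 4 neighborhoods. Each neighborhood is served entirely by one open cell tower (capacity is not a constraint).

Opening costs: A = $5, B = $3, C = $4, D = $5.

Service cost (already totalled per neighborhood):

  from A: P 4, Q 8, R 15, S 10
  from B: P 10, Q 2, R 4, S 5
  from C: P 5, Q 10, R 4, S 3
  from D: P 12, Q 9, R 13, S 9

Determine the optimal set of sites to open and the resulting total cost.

For any fixed open set, each neighborhood goes to its cheapest open site; total = fixed + service.
{B, C}: P→C 5, Q→B 2, R→B 4, S→C 3. Service 14; fixed 7; total 21.
{A, B}: service 15 + fixed 8 = 23
{B}: service 21 + fixed 3 = 24
{A, B, C, D}: P→A 4, Q→B 2, R→B 4, S→C 3. Service 13; fixed 17; total 30.
No other subset beats 21.

Open B and C; minimum total cost 21.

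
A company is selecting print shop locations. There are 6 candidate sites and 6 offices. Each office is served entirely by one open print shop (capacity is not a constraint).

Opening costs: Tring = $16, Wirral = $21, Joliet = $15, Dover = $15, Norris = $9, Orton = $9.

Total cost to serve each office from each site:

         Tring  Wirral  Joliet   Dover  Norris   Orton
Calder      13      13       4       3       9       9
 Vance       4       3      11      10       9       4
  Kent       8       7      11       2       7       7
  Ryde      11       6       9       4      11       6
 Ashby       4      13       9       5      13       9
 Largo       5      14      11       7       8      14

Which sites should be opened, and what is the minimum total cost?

Open Dover only; minimum total cost 46.

For any fixed open set, each office goes to its cheapest open site; total = fixed + service.
{Dover}: Calder→Dover 3, Vance→Dover 10, Kent→Dover 2, Ryde→Dover 4, Ashby→Dover 5, Largo→Dover 7. Service 31; fixed 15; total 46.
{Dover, Orton}: Calder→Dover 3, Vance→Orton 4, Kent→Dover 2, Ryde→Dover 4, Ashby→Dover 5, Largo→Dover 7. Service 25; fixed 24; total 49.
{Tring, Dover}: service 22 + fixed 31 = 53
{Tring, Wirral, Joliet, Dover, Norris, Orton}: service 21 + fixed 85 = 106
No other subset beats 46.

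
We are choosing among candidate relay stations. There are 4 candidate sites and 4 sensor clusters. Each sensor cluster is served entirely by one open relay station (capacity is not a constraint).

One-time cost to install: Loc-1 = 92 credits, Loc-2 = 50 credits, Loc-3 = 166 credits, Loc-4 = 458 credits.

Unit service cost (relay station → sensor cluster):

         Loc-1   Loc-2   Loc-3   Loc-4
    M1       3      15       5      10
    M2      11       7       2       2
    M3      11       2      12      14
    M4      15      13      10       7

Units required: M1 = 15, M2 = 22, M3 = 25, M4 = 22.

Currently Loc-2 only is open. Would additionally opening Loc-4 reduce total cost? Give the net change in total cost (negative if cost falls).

No — net change +141 (cost rises by 141).

Current service cost with {Loc-2}: 715.
Adding Loc-4: each sensor cluster re-picks its cheapest; new service cost 398, saving 317.
Extra fixed cost: 458. Net change = 458 − 317 = 141.
(Totals: 765 → 906.)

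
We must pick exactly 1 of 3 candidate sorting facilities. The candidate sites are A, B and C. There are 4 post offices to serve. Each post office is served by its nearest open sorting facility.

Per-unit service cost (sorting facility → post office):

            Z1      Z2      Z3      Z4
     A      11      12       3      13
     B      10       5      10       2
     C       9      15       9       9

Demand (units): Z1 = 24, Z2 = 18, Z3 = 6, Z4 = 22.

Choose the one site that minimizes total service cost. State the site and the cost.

With exactly 1 open, each post office uses its cheapest among the chosen.
{B}: Z1→B 10·24=240, Z2→B 5·18=90, Z3→B 10·6=60, Z4→B 2·22=44. Service cost 434.
{C}: service cost 738
{A}: service cost 784
Among all 3 size-1 choices, {B} is lowest.

Choose B only; total service cost 434.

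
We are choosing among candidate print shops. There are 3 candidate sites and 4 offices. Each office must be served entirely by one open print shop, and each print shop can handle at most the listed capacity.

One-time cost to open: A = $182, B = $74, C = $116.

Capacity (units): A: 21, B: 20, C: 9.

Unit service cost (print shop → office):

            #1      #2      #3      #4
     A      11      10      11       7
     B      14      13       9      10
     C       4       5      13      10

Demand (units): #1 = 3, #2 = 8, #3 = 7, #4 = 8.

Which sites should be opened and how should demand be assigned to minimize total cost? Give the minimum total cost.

Minimum total cost: 415

Open {B, C}: #1→B 14·3=42, #2→C 5·8=40, #3→B 9·7=63, #4→B 10·8=80.
Loads: B carries 18/20, C carries 8/9. Service 225; fixed 190; total 415.
Next best feasible plan costs 479.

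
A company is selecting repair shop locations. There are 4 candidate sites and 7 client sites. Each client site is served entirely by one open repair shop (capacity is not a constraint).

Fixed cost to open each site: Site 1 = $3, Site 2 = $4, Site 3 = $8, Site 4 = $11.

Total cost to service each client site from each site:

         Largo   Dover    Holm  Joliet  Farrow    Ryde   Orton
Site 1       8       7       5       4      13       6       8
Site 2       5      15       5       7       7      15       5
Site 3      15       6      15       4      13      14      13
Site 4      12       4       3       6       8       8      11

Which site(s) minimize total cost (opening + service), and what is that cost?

Open Site 1 and Site 2; minimum total cost 46.

For any fixed open set, each client site goes to its cheapest open site; total = fixed + service.
{Site 1, Site 2}: Largo→Site 2 5, Dover→Site 1 7, Holm→Site 1 5, Joliet→Site 1 4, Farrow→Site 2 7, Ryde→Site 1 6, Orton→Site 2 5. Service 39; fixed 7; total 46.
{Site 1, Site 2, Site 4}: service 34 + fixed 18 = 52
{Site 1, Site 2, Site 3}: service 38 + fixed 15 = 53
{Site 1, Site 2, Site 3, Site 4}: service 34 + fixed 26 = 60
No other subset beats 46.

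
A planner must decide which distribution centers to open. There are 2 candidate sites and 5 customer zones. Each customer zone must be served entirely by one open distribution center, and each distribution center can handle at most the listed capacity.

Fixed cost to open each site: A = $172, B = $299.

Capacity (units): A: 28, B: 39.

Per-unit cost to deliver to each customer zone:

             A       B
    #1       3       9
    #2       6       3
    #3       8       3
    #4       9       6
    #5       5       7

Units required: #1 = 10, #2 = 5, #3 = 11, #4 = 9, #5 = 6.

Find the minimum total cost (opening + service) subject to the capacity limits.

Open {A, B}: #1→A 3·10=30, #2→B 3·5=15, #3→B 3·11=33, #4→B 6·9=54, #5→A 5·6=30.
Loads: A carries 16/28, B carries 25/39. Service 162; fixed 471; total 633.
Next best feasible plan costs 645.

Minimum total cost: 633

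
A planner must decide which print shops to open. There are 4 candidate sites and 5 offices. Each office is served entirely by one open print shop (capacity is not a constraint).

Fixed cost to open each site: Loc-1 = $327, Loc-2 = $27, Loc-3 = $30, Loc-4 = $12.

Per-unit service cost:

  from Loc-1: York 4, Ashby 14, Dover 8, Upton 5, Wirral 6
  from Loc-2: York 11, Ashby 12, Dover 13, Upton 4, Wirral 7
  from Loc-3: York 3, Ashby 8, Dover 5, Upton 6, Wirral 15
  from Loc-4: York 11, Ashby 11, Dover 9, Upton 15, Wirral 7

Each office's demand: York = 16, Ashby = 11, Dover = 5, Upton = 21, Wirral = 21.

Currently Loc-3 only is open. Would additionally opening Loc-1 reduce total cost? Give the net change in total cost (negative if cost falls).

No — net change +117 (cost rises by 117).

Current service cost with {Loc-3}: 602.
Adding Loc-1: each office re-picks its cheapest; new service cost 392, saving 210.
Extra fixed cost: 327. Net change = 327 − 210 = 117.
(Totals: 632 → 749.)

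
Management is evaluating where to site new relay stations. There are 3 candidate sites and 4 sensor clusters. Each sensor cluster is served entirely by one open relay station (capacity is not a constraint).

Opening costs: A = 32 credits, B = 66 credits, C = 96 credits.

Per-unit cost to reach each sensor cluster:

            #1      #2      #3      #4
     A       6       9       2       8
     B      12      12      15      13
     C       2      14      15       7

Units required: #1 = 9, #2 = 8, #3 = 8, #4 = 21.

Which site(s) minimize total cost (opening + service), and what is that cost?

Open A only; minimum total cost 342.

For any fixed open set, each sensor cluster goes to its cheapest open site; total = fixed + service.
{A}: #1→A 6·9=54, #2→A 9·8=72, #3→A 2·8=16, #4→A 8·21=168. Service 310; fixed 32; total 342.
{A, C}: service 253 + fixed 128 = 381
{A, B}: service 310 + fixed 98 = 408
{A, B, C}: service 253 + fixed 194 = 447
(All 7 nonempty subsets were checked; A only is lowest.)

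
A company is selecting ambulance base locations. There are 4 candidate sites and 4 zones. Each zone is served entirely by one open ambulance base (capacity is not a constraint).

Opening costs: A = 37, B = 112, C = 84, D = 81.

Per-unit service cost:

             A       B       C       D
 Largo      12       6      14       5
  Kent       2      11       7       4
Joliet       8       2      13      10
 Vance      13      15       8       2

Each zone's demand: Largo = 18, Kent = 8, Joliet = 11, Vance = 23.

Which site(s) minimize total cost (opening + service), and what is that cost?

Open A and D; minimum total cost 358.

For any fixed open set, each zone goes to its cheapest open site; total = fixed + service.
{A, D}: Largo→D 5·18=90, Kent→A 2·8=16, Joliet→A 8·11=88, Vance→D 2·23=46. Service 240; fixed 118; total 358.
{D}: Largo→D 5·18=90, Kent→D 4·8=32, Joliet→D 10·11=110, Vance→D 2·23=46. Service 278; fixed 81; total 359.
{B, D}: Largo→D 5·18=90, Kent→D 4·8=32, Joliet→B 2·11=22, Vance→D 2·23=46. Service 190; fixed 193; total 383.
{A, B, C, D}: service 174 + fixed 314 = 488
(All 15 nonempty subsets were checked; A and D is lowest.)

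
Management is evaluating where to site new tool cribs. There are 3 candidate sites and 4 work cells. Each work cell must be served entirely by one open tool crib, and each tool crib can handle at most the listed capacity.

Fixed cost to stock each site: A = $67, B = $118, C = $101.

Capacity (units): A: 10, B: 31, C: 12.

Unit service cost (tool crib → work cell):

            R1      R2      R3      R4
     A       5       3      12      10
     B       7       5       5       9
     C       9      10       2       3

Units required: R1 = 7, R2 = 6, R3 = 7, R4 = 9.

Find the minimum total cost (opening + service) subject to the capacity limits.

Open {B}: R1→B 7·7=49, R2→B 5·6=30, R3→B 5·7=35, R4→B 9·9=81.
Loads: B carries 29/31. Service 195; fixed 118; total 313.
Next best feasible plan costs 360.

Minimum total cost: 313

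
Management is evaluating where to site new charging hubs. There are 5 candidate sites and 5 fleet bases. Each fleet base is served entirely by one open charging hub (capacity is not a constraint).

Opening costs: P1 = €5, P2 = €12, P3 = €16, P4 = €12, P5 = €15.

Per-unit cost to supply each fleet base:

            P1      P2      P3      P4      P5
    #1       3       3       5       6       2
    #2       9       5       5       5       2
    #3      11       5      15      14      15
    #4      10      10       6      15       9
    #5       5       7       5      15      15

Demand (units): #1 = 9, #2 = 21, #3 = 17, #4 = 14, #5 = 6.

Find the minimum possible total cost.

For any fixed open set, each fleet base goes to its cheapest open site; total = fixed + service.
{P2, P3, P5}: #1→P5 2·9=18, #2→P5 2·21=42, #3→P2 5·17=85, #4→P3 6·14=84, #5→P3 5·6=30. Service 259; fixed 43; total 302.
{P1, P2, P3, P5}: #1→P5 2·9=18, #2→P5 2·21=42, #3→P2 5·17=85, #4→P3 6·14=84, #5→P1 5·6=30. Service 259; fixed 48; total 307.
{P2, P3, P4, P5}: service 259 + fixed 55 = 314
{P1, P2, P3, P4, P5}: service 259 + fixed 60 = 319
No other subset beats 302.

Minimum total cost: 302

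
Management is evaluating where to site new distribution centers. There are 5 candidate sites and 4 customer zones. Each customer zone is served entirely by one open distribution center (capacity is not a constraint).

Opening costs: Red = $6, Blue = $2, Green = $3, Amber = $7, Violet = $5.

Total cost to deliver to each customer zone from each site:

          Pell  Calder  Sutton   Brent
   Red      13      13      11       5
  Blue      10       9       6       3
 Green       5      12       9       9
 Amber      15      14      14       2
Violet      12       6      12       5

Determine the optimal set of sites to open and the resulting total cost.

For any fixed open set, each customer zone goes to its cheapest open site; total = fixed + service.
{Blue, Green}: Pell→Green 5, Calder→Blue 9, Sutton→Blue 6, Brent→Blue 3. Service 23; fixed 5; total 28.
{Blue}: Pell→Blue 10, Calder→Blue 9, Sutton→Blue 6, Brent→Blue 3. Service 28; fixed 2; total 30.
{Blue, Green, Violet}: service 20 + fixed 10 = 30
{Red, Blue, Green, Amber, Violet}: Pell→Green 5, Calder→Violet 6, Sutton→Blue 6, Brent→Amber 2. Service 19; fixed 23; total 42.
No other subset beats 28.

Open Blue and Green; minimum total cost 28.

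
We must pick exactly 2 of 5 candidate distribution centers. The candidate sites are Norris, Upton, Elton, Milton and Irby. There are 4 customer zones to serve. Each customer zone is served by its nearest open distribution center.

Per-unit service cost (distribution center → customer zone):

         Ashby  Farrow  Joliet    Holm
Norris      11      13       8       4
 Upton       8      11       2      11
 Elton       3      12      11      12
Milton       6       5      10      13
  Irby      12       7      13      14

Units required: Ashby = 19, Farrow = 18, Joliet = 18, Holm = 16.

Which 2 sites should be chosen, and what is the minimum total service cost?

Choose Norris and Milton; total service cost 412.

With exactly 2 open, each customer zone uses its cheapest among the chosen.
{Norris, Milton}: Ashby→Milton 6·19=114, Farrow→Milton 5·18=90, Joliet→Norris 8·18=144, Holm→Norris 4·16=64. Service cost 412.
{Upton, Milton}: service cost 416
{Norris, Upton}: service cost 450
Among all 10 size-2 choices, {Norris, Milton} is lowest.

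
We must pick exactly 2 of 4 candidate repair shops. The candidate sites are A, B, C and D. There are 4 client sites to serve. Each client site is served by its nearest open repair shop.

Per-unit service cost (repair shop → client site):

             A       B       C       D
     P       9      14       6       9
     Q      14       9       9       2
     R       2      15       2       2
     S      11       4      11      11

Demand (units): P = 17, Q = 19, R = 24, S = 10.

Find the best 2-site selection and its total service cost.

Choose B and D; total service cost 279.

With exactly 2 open, each client site uses its cheapest among the chosen.
{B, D}: P→D 9·17=153, Q→D 2·19=38, R→D 2·24=48, S→B 4·10=40. Service cost 279.
{C, D}: service cost 298
{A, D}: service cost 349
Among all 6 size-2 choices, {B, D} is lowest.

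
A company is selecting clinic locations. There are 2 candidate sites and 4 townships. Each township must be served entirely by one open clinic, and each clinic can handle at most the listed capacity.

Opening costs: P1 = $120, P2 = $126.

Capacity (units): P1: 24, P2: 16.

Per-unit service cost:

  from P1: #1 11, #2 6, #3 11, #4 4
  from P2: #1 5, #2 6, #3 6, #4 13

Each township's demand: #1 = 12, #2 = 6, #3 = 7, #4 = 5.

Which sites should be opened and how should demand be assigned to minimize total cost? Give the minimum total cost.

Minimum total cost: 439

Open {P1, P2}: #1→P2 5·12=60, #2→P1 6·6=36, #3→P1 11·7=77, #4→P1 4·5=20.
Loads: P1 carries 18/24, P2 carries 12/16. Service 193; fixed 246; total 439.
Next best feasible plan costs 476.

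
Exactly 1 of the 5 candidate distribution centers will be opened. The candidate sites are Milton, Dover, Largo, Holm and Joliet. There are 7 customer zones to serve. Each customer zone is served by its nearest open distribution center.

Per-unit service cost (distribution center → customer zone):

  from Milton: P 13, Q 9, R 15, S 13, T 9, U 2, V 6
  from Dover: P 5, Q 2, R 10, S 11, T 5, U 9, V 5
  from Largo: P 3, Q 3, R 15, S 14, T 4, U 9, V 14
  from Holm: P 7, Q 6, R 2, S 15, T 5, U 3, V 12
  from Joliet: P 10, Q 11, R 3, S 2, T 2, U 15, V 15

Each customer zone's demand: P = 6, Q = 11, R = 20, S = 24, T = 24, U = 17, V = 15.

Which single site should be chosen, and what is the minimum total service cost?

With exactly 1 open, each customer zone uses its cheapest among the chosen.
{Joliet}: P→Joliet 10·6=60, Q→Joliet 11·11=121, R→Joliet 3·20=60, S→Joliet 2·24=48, T→Joliet 2·24=48, U→Joliet 15·17=255, V→Joliet 15·15=225. Service cost 817.
{Holm}: service cost 859
{Dover}: service cost 864
Among all 5 size-1 choices, {Joliet} is lowest.

Choose Joliet only; total service cost 817.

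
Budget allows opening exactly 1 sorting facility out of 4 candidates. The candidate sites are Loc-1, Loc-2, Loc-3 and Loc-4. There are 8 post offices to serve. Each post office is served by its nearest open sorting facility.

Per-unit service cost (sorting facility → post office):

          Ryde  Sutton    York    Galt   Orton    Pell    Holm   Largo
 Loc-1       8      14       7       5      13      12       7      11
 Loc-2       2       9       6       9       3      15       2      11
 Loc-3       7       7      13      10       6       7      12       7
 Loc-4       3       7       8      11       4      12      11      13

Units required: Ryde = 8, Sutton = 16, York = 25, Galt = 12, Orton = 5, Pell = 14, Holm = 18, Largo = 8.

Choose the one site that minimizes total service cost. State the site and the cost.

Choose Loc-2 only; total service cost 767.

With exactly 1 open, each post office uses its cheapest among the chosen.
{Loc-2}: Ryde→Loc-2 2·8=16, Sutton→Loc-2 9·16=144, York→Loc-2 6·25=150, Galt→Loc-2 9·12=108, Orton→Loc-2 3·5=15, Pell→Loc-2 15·14=210, Holm→Loc-2 2·18=36, Largo→Loc-2 11·8=88. Service cost 767.
{Loc-4}: service cost 958
{Loc-1}: service cost 970
Among all 4 size-1 choices, {Loc-2} is lowest.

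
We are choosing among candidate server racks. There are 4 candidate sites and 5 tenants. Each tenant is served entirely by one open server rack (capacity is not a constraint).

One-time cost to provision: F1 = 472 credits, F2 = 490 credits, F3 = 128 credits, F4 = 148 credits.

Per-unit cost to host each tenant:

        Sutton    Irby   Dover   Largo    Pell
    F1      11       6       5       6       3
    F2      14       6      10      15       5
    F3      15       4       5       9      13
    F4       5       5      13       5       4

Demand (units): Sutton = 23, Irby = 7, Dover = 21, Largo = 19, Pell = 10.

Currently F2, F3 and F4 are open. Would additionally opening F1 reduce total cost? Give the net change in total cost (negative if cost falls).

Current service cost with {F2, F3, F4}: 383.
Adding F1: each tenant re-picks its cheapest; new service cost 373, saving 10.
Extra fixed cost: 472. Net change = 472 − 10 = 462.
(Totals: 1149 → 1611.)

No — net change +462 (cost rises by 462).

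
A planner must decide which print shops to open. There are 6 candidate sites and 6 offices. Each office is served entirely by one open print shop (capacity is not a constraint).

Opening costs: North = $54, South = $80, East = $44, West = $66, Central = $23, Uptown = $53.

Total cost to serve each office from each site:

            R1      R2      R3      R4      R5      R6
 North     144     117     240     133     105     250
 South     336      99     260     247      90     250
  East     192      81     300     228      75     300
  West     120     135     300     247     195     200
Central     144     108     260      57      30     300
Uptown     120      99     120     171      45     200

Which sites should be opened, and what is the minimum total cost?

Open Central and Uptown; minimum total cost 702.

For any fixed open set, each office goes to its cheapest open site; total = fixed + service.
{Central, Uptown}: R1→Uptown 120, R2→Uptown 99, R3→Uptown 120, R4→Central 57, R5→Central 30, R6→Uptown 200. Service 626; fixed 76; total 702.
{East, Central, Uptown}: R1→Uptown 120, R2→East 81, R3→Uptown 120, R4→Central 57, R5→Central 30, R6→Uptown 200. Service 608; fixed 120; total 728.
{North, Central, Uptown}: service 626 + fixed 130 = 756
{North, South, East, West, Central, Uptown}: R1→West 120, R2→East 81, R3→Uptown 120, R4→Central 57, R5→Central 30, R6→West 200. Service 608; fixed 320; total 928.
No other subset beats 702.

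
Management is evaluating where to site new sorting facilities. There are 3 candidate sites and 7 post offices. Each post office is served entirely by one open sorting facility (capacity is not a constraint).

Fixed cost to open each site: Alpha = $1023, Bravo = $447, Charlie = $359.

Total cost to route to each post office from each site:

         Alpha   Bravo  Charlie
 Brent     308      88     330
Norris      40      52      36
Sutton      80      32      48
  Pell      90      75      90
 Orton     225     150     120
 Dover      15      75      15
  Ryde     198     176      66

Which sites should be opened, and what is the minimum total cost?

Open Charlie only; minimum total cost 1064.

For any fixed open set, each post office goes to its cheapest open site; total = fixed + service.
{Charlie}: Brent→Charlie 330, Norris→Charlie 36, Sutton→Charlie 48, Pell→Charlie 90, Orton→Charlie 120, Dover→Charlie 15, Ryde→Charlie 66. Service 705; fixed 359; total 1064.
{Bravo}: service 648 + fixed 447 = 1095
{Bravo, Charlie}: Brent→Bravo 88, Norris→Charlie 36, Sutton→Bravo 32, Pell→Bravo 75, Orton→Charlie 120, Dover→Charlie 15, Ryde→Charlie 66. Service 432; fixed 806; total 1238.
{Alpha, Bravo, Charlie}: service 432 + fixed 1829 = 2261
No other subset beats 1064.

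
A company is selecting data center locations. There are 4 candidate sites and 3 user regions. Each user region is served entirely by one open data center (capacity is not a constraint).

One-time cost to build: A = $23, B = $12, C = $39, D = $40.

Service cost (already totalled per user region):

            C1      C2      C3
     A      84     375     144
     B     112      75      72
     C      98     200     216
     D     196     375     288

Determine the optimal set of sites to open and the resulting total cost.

Open A and B; minimum total cost 266.

For any fixed open set, each user region goes to its cheapest open site; total = fixed + service.
{A, B}: C1→A 84, C2→B 75, C3→B 72. Service 231; fixed 35; total 266.
{B}: service 259 + fixed 12 = 271
{B, C}: C1→C 98, C2→B 75, C3→B 72. Service 245; fixed 51; total 296.
{A, B, C, D}: C1→A 84, C2→B 75, C3→B 72. Service 231; fixed 114; total 345.
(All 15 nonempty subsets were checked; A and B is lowest.)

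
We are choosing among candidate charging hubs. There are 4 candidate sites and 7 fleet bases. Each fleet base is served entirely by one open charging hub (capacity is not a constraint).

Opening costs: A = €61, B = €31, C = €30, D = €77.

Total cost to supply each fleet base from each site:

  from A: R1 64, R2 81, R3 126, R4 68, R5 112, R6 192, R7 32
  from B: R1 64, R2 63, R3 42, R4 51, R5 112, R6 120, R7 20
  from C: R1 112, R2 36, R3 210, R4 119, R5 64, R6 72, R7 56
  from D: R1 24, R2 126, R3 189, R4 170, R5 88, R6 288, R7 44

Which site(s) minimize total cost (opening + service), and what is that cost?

For any fixed open set, each fleet base goes to its cheapest open site; total = fixed + service.
{B, C}: R1→B 64, R2→C 36, R3→B 42, R4→B 51, R5→C 64, R6→C 72, R7→B 20. Service 349; fixed 61; total 410.
{B, C, D}: R1→D 24, R2→C 36, R3→B 42, R4→B 51, R5→C 64, R6→C 72, R7→B 20. Service 309; fixed 138; total 447.
{A, B, C}: R1→A 64, R2→C 36, R3→B 42, R4→B 51, R5→C 64, R6→C 72, R7→B 20. Service 349; fixed 122; total 471.
{A, B, C, D}: R1→D 24, R2→C 36, R3→B 42, R4→B 51, R5→C 64, R6→C 72, R7→B 20. Service 309; fixed 199; total 508.
No other subset beats 410.

Open B and C; minimum total cost 410.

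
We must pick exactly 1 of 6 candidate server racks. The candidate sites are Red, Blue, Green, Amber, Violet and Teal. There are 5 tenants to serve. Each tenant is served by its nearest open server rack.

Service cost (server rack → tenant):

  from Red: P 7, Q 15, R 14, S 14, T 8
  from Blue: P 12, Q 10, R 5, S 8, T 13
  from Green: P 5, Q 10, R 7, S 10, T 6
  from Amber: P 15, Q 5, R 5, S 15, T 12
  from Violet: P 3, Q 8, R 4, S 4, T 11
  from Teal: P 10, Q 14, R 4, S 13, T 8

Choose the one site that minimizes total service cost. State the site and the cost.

With exactly 1 open, each tenant uses its cheapest among the chosen.
{Violet}: P→Violet 3, Q→Violet 8, R→Violet 4, S→Violet 4, T→Violet 11. Service cost 30.
{Green}: service cost 38
{Blue}: service cost 48
Among all 6 size-1 choices, {Violet} is lowest.

Choose Violet only; total service cost 30.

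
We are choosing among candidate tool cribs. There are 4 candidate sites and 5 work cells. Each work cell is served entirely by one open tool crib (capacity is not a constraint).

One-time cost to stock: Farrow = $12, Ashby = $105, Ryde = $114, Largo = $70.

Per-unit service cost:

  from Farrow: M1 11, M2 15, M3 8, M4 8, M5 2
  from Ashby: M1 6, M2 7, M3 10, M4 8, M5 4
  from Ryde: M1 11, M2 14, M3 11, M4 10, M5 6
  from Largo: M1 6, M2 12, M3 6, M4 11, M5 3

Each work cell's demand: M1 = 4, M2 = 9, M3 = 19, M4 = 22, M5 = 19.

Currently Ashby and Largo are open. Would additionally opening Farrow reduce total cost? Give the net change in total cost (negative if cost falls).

Yes — net change −7 (cost falls by 7).

Current service cost with {Ashby, Largo}: 434.
Adding Farrow: each work cell re-picks its cheapest; new service cost 415, saving 19.
Extra fixed cost: 12. Net change = 12 − 19 = -7.
(Totals: 609 → 602.)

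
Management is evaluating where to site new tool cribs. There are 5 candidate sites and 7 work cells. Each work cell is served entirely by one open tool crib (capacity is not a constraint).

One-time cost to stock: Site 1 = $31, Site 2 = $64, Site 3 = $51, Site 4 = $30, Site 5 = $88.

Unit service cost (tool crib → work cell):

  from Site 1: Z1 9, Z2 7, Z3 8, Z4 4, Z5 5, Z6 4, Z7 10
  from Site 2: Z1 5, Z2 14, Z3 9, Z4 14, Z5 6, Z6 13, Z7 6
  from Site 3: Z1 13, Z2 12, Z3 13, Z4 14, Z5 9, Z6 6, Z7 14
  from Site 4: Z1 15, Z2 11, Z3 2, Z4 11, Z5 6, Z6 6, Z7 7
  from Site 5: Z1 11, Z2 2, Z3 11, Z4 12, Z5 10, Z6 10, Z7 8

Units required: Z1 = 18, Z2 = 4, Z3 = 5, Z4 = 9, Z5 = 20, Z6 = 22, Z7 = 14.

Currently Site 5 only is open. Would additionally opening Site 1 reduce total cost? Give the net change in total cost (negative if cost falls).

Current service cost with {Site 5}: 901.
Adding Site 1: each work cell re-picks its cheapest; new service cost 546, saving 355.
Extra fixed cost: 31. Net change = 31 − 355 = -324.
(Totals: 989 → 665.)

Yes — net change −324 (cost falls by 324).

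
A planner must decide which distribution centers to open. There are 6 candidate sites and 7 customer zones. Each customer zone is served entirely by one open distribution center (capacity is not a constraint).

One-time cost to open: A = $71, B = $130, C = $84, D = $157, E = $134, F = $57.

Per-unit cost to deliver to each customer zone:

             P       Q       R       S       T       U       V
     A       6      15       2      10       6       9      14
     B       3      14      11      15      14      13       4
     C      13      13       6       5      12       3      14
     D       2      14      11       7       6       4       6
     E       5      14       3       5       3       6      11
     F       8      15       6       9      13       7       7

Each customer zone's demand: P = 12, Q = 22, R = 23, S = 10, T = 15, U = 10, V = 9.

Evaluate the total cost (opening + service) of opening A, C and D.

Total cost: 892

Each customer zone is assigned to its cheapest site among the open ones.
{A, C, D}: P→D 2·12=24, Q→C 13·22=286, R→A 2·23=46, S→C 5·10=50, T→A 6·15=90, U→C 3·10=30, V→D 6·9=54. Service 580; fixed 312; total 892.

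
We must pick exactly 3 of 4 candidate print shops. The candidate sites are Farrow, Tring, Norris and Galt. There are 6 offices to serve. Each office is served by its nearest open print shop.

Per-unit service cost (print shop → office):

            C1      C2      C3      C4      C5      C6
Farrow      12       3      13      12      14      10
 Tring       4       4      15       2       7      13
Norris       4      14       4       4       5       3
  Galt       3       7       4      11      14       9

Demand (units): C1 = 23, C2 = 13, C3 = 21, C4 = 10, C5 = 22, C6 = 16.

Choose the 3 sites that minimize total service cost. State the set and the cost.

With exactly 3 open, each office uses its cheapest among the chosen.
{Tring, Norris, Galt}: C1→Galt 3·23=69, C2→Tring 4·13=52, C3→Norris 4·21=84, C4→Tring 2·10=20, C5→Norris 5·22=110, C6→Norris 3·16=48. Service cost 383.
{Farrow, Norris, Galt}: service cost 390
{Farrow, Tring, Norris}: service cost 393
Among all 4 size-3 choices, {Tring, Norris, Galt} is lowest.

Choose Tring, Norris and Galt; total service cost 383.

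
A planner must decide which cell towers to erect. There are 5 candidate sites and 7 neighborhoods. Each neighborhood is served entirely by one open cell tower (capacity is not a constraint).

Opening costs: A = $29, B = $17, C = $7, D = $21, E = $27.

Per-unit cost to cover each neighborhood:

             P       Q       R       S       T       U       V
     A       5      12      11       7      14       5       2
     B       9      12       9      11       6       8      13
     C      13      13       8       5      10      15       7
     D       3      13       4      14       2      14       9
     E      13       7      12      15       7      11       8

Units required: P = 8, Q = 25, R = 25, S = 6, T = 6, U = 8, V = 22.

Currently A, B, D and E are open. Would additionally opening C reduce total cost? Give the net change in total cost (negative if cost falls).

Current service cost with {A, B, D, E}: 437.
Adding C: each neighborhood re-picks its cheapest; new service cost 425, saving 12.
Extra fixed cost: 7. Net change = 7 − 12 = -5.
(Totals: 531 → 526.)

Yes — net change −5 (cost falls by 5).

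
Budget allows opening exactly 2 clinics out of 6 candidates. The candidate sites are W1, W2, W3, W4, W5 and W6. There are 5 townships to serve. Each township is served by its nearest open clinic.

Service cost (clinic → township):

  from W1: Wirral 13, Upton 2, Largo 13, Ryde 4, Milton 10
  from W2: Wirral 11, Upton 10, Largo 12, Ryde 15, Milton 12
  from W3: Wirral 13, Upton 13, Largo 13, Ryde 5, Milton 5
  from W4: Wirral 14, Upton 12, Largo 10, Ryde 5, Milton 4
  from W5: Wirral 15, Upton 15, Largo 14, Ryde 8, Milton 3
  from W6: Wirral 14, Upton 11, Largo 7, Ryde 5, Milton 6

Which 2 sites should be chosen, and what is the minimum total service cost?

With exactly 2 open, each township uses its cheapest among the chosen.
{W1, W6}: Wirral→W1 13, Upton→W1 2, Largo→W6 7, Ryde→W1 4, Milton→W6 6. Service cost 32.
{W1, W4}: service cost 33
{W1, W5}: service cost 35
Among all 15 size-2 choices, {W1, W6} is lowest.

Choose W1 and W6; total service cost 32.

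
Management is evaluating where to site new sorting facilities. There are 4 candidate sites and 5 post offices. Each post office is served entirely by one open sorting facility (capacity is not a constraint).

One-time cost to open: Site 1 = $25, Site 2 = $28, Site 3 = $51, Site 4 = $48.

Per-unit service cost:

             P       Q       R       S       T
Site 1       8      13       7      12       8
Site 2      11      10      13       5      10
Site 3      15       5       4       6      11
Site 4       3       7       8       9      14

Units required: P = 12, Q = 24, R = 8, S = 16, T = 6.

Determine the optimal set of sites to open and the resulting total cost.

For any fixed open set, each post office goes to its cheapest open site; total = fixed + service.
{Site 3, Site 4}: P→Site 4 3·12=36, Q→Site 3 5·24=120, R→Site 3 4·8=32, S→Site 3 6·16=96, T→Site 3 11·6=66. Service 350; fixed 99; total 449.
{Site 2, Site 3, Site 4}: service 328 + fixed 127 = 455
{Site 1, Site 3, Site 4}: service 332 + fixed 124 = 456
{Site 1, Site 2, Site 3, Site 4}: service 316 + fixed 152 = 468
(All 15 nonempty subsets were checked; Site 3 and Site 4 is lowest.)

Open Site 3 and Site 4; minimum total cost 449.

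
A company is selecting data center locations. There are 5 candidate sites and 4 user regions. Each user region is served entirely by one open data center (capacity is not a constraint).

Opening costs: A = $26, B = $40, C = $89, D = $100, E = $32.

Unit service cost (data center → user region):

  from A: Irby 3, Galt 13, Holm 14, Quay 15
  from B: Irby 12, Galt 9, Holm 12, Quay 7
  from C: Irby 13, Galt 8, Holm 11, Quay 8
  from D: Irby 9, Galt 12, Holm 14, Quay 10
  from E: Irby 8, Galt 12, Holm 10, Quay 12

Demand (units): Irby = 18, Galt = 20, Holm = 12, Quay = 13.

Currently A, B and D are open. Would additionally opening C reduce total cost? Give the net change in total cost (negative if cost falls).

Current service cost with {A, B, D}: 469.
Adding C: each user region re-picks its cheapest; new service cost 437, saving 32.
Extra fixed cost: 89. Net change = 89 − 32 = 57.
(Totals: 635 → 692.)

No — net change +57 (cost rises by 57).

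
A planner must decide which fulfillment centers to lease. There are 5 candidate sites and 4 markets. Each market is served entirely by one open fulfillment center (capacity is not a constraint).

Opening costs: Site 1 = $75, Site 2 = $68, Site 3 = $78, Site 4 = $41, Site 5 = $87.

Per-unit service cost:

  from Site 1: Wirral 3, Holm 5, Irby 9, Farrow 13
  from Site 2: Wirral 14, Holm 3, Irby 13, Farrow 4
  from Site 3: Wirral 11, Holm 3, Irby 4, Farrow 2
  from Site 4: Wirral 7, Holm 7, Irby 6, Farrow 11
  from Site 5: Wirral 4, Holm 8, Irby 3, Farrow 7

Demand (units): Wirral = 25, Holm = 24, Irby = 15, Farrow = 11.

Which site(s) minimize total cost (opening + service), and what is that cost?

Open Site 1 and Site 3; minimum total cost 382.

For any fixed open set, each market goes to its cheapest open site; total = fixed + service.
{Site 1, Site 3}: Wirral→Site 1 3·25=75, Holm→Site 3 3·24=72, Irby→Site 3 4·15=60, Farrow→Site 3 2·11=22. Service 229; fixed 153; total 382.
{Site 3, Site 5}: service 239 + fixed 165 = 404
{Site 2, Site 5}: service 261 + fixed 155 = 416
{Site 1, Site 2, Site 3, Site 4, Site 5}: Wirral→Site 1 3·25=75, Holm→Site 2 3·24=72, Irby→Site 5 3·15=45, Farrow→Site 3 2·11=22. Service 214; fixed 349; total 563.
No other subset beats 382.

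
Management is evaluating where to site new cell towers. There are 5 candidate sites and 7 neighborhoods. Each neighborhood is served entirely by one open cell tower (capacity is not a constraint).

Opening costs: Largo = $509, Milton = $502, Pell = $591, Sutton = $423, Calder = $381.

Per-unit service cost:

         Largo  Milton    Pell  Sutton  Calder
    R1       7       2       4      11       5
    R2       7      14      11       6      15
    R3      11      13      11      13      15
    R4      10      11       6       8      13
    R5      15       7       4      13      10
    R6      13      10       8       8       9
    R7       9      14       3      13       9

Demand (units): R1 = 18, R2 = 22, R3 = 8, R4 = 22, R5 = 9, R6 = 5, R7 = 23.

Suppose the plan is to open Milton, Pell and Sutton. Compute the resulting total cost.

Each neighborhood is assigned to its cheapest site among the open ones.
{Milton, Pell, Sutton}: R1→Milton 2·18=36, R2→Sutton 6·22=132, R3→Pell 11·8=88, R4→Pell 6·22=132, R5→Pell 4·9=36, R6→Pell 8·5=40, R7→Pell 3·23=69. Service 533; fixed 1516; total 2049.

Total cost: 2049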